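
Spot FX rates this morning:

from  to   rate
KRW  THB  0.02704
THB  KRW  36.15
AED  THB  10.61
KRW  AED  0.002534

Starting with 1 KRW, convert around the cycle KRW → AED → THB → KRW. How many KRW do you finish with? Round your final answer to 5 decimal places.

1 KRW × 0.002534 = 0.002534 AED
0.002534 AED × 10.61 = 0.02688574 THB
0.02688574 THB × 36.15 = 0.971919501 KRW

0.97192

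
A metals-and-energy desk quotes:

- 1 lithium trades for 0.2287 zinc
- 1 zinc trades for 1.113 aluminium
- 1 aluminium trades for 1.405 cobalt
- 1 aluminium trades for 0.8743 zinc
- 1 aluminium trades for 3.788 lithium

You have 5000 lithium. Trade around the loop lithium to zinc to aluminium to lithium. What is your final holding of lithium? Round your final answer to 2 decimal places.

4821.05

5000 lithium × 0.2287 = 1143.5 zinc
1143.5 zinc × 1.113 = 1272.7155 aluminium
1272.7155 aluminium × 3.788 = 4821.046314 lithium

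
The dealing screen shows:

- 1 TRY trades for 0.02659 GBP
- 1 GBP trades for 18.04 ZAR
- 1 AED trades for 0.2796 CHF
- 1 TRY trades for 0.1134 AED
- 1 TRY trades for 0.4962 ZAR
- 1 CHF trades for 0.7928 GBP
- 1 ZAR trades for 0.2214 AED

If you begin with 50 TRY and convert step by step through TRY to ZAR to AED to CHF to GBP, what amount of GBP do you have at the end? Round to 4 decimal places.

1.2176

50 TRY × 0.4962 = 24.81 ZAR
24.81 ZAR × 0.2214 = 5.492934 AED
5.492934 AED × 0.2796 = 1.5358243464 CHF
1.5358243464 CHF × 0.7928 = 1.21760154182592 GBP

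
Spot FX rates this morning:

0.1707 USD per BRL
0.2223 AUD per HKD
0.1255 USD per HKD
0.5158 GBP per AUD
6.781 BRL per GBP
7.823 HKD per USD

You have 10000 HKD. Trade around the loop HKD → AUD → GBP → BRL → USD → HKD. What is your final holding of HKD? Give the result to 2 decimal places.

10000 HKD × 0.2223 = 2223 AUD
2223 AUD × 0.5158 = 1146.6234 GBP
1146.6234 GBP × 6.781 = 7775.2532754 BRL
7775.2532754 BRL × 0.1707 = 1327.23573411078 USD
1327.23573411078 USD × 7.823 = 10382.96514794863194 HKD

10382.97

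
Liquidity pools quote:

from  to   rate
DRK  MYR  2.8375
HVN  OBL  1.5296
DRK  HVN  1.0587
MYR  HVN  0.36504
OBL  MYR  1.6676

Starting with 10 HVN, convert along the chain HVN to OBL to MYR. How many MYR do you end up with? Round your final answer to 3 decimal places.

25.508

10 HVN × 1.5296 = 15.296 OBL
15.296 OBL × 1.6676 = 25.5076096 MYR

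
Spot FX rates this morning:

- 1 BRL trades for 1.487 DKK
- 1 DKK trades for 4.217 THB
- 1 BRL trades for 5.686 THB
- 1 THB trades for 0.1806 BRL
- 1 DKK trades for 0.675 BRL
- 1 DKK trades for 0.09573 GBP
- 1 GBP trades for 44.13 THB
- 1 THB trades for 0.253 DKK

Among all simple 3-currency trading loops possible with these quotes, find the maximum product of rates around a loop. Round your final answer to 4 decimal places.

THB→BRL→DKK→THB: 0.1806 × 1.487 × 4.217 = 1.13248
GBP→THB→DKK→GBP: 44.13 × 0.253 × 0.09573 = 1.06881
THB→DKK→BRL→THB: 0.253 × 0.675 × 5.686 = 0.97103
Maximum is THB→BRL→DKK→THB at 1.1325; arbitrage exists.

1.1325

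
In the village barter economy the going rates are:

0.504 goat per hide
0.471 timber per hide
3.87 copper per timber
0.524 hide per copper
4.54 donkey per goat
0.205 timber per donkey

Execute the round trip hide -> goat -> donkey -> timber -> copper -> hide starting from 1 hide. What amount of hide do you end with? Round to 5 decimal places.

0.95122

1 hide × 0.504 = 0.504 goat
0.504 goat × 4.54 = 2.28816 donkey
2.28816 donkey × 0.205 = 0.4690728 timber
0.4690728 timber × 3.87 = 1.815311736 copper
1.815311736 copper × 0.524 = 0.951223349664 hide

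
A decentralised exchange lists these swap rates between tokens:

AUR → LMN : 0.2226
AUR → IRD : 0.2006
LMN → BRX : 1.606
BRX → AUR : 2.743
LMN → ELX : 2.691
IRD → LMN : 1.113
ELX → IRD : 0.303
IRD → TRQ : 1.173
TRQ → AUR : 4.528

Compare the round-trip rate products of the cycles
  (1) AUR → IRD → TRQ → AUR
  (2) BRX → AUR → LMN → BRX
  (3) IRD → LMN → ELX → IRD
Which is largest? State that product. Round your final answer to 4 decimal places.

(1) 0.2006 × 1.173 × 4.528 = 1.06546
(2) 2.743 × 0.2226 × 1.606 = 0.98061
(3) 1.113 × 2.691 × 0.303 = 0.90751
Highest is cycle (1) at 1.0655 (>1, arbitrage).

1.0655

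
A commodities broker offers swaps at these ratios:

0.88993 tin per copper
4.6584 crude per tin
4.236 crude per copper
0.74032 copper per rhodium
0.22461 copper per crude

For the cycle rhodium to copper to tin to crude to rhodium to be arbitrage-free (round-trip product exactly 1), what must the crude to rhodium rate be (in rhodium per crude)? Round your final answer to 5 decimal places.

0.32583

Known legs of the cycle: 0.74032 × 0.88993 × 4.6584 = 3.06910754285184
For no arbitrage the full-cycle product must be 1, so the missing rate is 1 / 3.06910754285184 ≈ 0.3258276.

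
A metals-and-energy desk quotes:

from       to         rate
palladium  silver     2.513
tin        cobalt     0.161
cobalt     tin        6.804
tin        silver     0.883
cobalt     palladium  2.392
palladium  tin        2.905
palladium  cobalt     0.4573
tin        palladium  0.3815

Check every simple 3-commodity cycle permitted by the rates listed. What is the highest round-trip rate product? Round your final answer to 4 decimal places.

1.1870

cobalt→tin→palladium→cobalt: 6.804 × 0.3815 × 0.4573 = 1.18703
cobalt→palladium→tin→cobalt: 2.392 × 2.905 × 0.161 = 1.11875
Maximum is cobalt→tin→palladium→cobalt at 1.1870; arbitrage exists.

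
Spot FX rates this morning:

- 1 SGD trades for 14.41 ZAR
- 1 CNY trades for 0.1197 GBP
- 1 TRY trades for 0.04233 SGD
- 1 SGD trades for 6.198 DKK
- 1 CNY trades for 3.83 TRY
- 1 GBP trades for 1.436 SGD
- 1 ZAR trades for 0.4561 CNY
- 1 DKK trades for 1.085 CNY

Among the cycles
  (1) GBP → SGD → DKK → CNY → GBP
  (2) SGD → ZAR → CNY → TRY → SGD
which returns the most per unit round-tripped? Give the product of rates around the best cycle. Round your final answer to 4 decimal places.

1.1559

(1) 1.436 × 6.198 × 1.085 × 0.1197 = 1.15593
(2) 14.41 × 0.4561 × 3.83 × 0.04233 = 1.06554
Highest is cycle (1) at 1.1559 (>1, arbitrage).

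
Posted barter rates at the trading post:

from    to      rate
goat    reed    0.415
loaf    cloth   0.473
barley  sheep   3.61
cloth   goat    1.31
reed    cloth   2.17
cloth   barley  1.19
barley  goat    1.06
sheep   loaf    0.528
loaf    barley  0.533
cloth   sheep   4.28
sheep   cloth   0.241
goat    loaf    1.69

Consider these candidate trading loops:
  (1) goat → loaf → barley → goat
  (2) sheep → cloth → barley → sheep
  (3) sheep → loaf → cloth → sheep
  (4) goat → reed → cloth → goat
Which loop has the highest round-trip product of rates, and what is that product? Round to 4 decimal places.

(1) 1.69 × 0.533 × 1.06 = 0.95482
(2) 0.241 × 1.19 × 3.61 = 1.03531
(3) 0.528 × 0.473 × 4.28 = 1.06890
(4) 0.415 × 2.17 × 1.31 = 1.17972
Highest is cycle (4) at 1.1797 (>1, arbitrage).

1.1797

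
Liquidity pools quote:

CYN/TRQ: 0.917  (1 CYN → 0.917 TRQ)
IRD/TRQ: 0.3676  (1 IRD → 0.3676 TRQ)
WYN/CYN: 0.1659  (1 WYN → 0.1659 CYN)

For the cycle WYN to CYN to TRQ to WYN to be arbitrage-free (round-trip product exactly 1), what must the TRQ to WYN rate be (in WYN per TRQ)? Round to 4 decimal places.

6.5733

Known legs of the cycle: 0.1659 × 0.917 = 0.1521303
For no arbitrage the full-cycle product must be 1, so the missing rate is 1 / 0.1521303 ≈ 6.573312.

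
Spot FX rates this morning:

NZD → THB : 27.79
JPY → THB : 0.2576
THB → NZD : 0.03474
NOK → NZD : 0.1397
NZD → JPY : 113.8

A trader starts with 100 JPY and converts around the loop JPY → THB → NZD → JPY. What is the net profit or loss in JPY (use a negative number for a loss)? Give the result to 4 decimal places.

100 JPY × 0.2576 = 25.76 THB
25.76 THB × 0.03474 = 0.8949024 NZD
0.8949024 NZD × 113.8 = 101.83989312 JPY
Net change: 101.83989312 − 100 = 1.83989312 JPY

1.8399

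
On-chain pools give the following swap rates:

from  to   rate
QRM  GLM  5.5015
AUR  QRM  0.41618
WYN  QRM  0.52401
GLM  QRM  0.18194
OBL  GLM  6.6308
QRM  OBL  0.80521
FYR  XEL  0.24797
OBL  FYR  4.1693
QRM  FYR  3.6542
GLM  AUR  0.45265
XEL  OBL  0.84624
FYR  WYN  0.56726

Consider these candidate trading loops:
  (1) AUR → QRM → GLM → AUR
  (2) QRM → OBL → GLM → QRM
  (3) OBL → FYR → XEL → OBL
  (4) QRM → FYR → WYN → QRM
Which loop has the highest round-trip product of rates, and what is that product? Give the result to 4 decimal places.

1.0862

(1) 0.41618 × 5.5015 × 0.45265 = 1.03639
(2) 0.80521 × 6.6308 × 0.18194 = 0.97141
(3) 4.1693 × 0.24797 × 0.84624 = 0.87489
(4) 3.6542 × 0.56726 × 0.52401 = 1.08621
Highest is cycle (4) at 1.0862 (>1, arbitrage).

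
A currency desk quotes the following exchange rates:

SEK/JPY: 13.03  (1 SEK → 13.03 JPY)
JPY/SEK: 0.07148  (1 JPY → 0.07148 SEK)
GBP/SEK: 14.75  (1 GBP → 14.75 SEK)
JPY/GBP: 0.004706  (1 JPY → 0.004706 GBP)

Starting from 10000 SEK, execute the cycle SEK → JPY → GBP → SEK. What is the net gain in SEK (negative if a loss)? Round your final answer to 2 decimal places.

-955.42

10000 SEK × 13.03 = 130300 JPY
130300 JPY × 0.004706 = 613.1918 GBP
613.1918 GBP × 14.75 = 9044.57905 SEK
Net change: 9044.57905 − 10000 = -955.42095 SEK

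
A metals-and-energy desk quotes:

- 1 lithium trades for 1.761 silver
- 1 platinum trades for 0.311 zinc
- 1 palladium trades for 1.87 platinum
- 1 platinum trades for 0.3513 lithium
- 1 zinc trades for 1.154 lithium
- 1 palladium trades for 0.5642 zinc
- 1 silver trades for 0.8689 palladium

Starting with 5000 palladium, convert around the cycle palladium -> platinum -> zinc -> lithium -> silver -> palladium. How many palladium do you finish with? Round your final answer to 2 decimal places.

5134.60

5000 palladium × 1.87 = 9350 platinum
9350 platinum × 0.311 = 2907.85 zinc
2907.85 zinc × 1.154 = 3355.6589 lithium
3355.6589 lithium × 1.761 = 5909.3153229 silver
5909.3153229 silver × 0.8689 = 5134.60408406781 palladium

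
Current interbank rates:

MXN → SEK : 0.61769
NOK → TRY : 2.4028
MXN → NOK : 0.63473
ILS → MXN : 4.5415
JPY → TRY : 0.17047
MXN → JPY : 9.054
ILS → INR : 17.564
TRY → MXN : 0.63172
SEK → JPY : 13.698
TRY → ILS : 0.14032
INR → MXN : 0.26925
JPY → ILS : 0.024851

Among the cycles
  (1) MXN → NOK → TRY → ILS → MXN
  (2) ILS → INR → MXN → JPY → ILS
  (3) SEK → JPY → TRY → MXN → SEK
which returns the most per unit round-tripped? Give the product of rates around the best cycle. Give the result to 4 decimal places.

(1) 0.63473 × 2.4028 × 0.14032 × 4.5415 = 0.97191
(2) 17.564 × 0.26925 × 9.054 × 0.024851 = 1.06405
(3) 13.698 × 0.17047 × 0.63172 × 0.61769 = 0.91117
Highest is cycle (2) at 1.0641 (>1, arbitrage).

1.0641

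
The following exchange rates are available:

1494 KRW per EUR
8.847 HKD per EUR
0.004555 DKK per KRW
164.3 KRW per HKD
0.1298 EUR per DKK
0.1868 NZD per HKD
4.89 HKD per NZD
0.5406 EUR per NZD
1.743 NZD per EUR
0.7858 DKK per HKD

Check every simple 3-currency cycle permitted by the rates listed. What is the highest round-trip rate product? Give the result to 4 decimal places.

EUR→HKD→DKK→EUR: 8.847 × 0.7858 × 0.1298 = 0.90237
EUR→HKD→NZD→EUR: 8.847 × 0.1868 × 0.5406 = 0.89341
EUR→KRW→DKK→EUR: 1494 × 0.004555 × 0.1298 = 0.88331
Maximum is EUR→HKD→DKK→EUR at 0.9024; no arbitrage — every cycle loses value.

0.9024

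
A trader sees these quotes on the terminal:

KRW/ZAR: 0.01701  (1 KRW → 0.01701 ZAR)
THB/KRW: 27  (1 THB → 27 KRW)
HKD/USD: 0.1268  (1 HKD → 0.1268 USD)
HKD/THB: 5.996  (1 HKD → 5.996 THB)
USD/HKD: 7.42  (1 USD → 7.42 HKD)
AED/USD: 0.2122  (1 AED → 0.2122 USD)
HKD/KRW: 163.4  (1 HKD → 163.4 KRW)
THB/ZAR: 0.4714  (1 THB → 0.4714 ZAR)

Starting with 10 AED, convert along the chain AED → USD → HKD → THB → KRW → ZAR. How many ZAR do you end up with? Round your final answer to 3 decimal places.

10 AED × 0.2122 = 2.122 USD
2.122 USD × 7.42 = 15.74524 HKD
15.74524 HKD × 5.996 = 94.40845904 THB
94.40845904 THB × 27 = 2549.02839408 KRW
2549.02839408 KRW × 0.01701 = 43.3589729833008 ZAR

43.359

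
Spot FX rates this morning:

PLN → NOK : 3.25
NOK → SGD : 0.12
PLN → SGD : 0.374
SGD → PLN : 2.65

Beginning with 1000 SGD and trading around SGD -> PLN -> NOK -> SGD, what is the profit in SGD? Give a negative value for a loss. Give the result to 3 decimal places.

33.500

1000 SGD × 2.65 = 2650 PLN
2650 PLN × 3.25 = 8612.5 NOK
8612.5 NOK × 0.12 = 1033.5 SGD
Net change: 1033.5 − 1000 = 33.5 SGD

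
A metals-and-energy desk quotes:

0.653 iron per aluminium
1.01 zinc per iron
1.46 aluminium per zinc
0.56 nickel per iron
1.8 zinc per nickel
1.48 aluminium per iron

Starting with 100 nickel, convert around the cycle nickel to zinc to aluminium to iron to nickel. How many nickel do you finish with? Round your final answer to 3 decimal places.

96.101

100 nickel × 1.8 = 180 zinc
180 zinc × 1.46 = 262.8 aluminium
262.8 aluminium × 0.653 = 171.6084 iron
171.6084 iron × 0.56 = 96.100704 nickel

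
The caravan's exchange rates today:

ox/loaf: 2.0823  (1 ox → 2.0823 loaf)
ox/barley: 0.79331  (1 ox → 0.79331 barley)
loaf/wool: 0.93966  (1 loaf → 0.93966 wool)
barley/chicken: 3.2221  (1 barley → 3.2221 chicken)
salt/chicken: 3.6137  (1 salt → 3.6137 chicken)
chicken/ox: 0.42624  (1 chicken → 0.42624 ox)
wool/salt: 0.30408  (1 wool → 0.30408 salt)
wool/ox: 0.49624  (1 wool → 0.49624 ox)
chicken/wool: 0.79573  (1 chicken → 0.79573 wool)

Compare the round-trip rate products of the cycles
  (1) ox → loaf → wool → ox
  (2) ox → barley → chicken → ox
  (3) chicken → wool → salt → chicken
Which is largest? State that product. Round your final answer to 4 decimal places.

1.0895

(1) 2.0823 × 0.93966 × 0.49624 = 0.97097
(2) 0.79331 × 3.2221 × 0.42624 = 1.08952
(3) 0.79573 × 0.30408 × 3.6137 = 0.87439
Highest is cycle (2) at 1.0895 (>1, arbitrage).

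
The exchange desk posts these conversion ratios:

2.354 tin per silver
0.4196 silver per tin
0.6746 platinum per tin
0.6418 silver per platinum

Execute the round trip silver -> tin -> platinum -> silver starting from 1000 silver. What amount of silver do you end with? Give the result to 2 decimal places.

1000 silver × 2.354 = 2354 tin
2354 tin × 0.6746 = 1588.0084 platinum
1588.0084 platinum × 0.6418 = 1019.18379112 silver

1019.18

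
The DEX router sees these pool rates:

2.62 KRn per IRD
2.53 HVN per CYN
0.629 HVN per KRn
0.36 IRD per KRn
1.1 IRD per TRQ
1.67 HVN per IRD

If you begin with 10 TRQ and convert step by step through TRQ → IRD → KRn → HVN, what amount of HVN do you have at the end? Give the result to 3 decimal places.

10 TRQ × 1.1 = 11 IRD
11 IRD × 2.62 = 28.82 KRn
28.82 KRn × 0.629 = 18.12778 HVN

18.128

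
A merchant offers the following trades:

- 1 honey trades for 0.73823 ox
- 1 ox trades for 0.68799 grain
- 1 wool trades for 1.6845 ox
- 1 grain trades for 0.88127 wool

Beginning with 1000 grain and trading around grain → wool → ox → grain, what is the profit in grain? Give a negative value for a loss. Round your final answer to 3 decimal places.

21.321

1000 grain × 0.88127 = 881.27 wool
881.27 wool × 1.6845 = 1484.499315 ox
1484.499315 ox × 0.68799 = 1021.32068372685 grain
Net change: 1021.32068372685 − 1000 = 21.32068372685 grain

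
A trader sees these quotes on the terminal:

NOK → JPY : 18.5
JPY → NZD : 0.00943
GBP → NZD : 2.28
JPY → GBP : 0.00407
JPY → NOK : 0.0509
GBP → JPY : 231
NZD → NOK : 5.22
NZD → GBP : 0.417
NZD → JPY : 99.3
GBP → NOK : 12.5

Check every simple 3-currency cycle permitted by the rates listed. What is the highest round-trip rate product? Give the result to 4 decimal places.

GBP→NOK→JPY→GBP: 12.5 × 18.5 × 0.00407 = 0.94119
NZD→JPY→GBP→NZD: 99.3 × 0.00407 × 2.28 = 0.92146
NZD→NOK→JPY→NZD: 5.22 × 18.5 × 0.00943 = 0.91066
NZD→GBP→JPY→NZD: 0.417 × 231 × 0.00943 = 0.90836
Maximum is GBP→NOK→JPY→GBP at 0.9412; no arbitrage — every cycle loses value.

0.9412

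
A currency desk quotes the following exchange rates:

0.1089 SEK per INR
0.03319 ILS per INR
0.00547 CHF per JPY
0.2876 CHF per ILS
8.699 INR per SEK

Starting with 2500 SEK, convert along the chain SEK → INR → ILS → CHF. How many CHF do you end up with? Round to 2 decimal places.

2500 SEK × 8.699 = 21747.5 INR
21747.5 INR × 0.03319 = 721.799525 ILS
721.799525 ILS × 0.2876 = 207.58954339 CHF

207.59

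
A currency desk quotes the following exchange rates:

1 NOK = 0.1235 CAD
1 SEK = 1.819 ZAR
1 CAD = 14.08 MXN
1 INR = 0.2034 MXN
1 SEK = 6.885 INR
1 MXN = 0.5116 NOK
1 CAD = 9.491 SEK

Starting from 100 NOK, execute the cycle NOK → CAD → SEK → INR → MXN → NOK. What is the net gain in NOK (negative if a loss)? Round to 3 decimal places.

100 NOK × 0.1235 = 12.35 CAD
12.35 CAD × 9.491 = 117.21385 SEK
117.21385 SEK × 6.885 = 807.01735725 INR
807.01735725 INR × 0.2034 = 164.14733046465 MXN
164.14733046465 MXN × 0.5116 = 83.97777426571494 NOK
Net change: 83.97777426571494 − 100 = -16.02222573428506 NOK

-16.022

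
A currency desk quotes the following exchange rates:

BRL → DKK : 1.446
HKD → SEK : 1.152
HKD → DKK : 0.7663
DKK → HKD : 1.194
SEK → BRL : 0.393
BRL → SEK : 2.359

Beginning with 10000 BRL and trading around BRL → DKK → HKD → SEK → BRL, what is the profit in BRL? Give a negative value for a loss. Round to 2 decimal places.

-2183.40

10000 BRL × 1.446 = 14460 DKK
14460 DKK × 1.194 = 17265.24 HKD
17265.24 HKD × 1.152 = 19889.55648 SEK
19889.55648 SEK × 0.393 = 7816.59569664 BRL
Net change: 7816.59569664 − 10000 = -2183.40430336 BRL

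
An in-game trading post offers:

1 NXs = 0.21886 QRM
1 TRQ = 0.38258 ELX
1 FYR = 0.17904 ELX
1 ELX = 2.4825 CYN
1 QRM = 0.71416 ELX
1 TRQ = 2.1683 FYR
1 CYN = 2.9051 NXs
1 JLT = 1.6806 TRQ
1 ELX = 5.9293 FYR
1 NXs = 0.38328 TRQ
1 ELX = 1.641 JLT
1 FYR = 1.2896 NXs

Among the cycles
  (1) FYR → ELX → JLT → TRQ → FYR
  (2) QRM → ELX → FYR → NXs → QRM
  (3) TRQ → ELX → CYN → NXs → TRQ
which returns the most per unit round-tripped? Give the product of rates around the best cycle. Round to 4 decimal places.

1.1951

(1) 0.17904 × 1.641 × 1.6806 × 2.1683 = 1.07064
(2) 0.71416 × 5.9293 × 1.2896 × 0.21886 = 1.19514
(3) 0.38258 × 2.4825 × 2.9051 × 0.38328 = 1.05752
Highest is cycle (2) at 1.1951 (>1, arbitrage).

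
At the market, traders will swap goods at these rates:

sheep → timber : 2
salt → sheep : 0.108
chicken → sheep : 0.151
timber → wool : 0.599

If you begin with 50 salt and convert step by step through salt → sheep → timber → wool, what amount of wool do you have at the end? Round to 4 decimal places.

50 salt × 0.108 = 5.4 sheep
5.4 sheep × 2 = 10.8 timber
10.8 timber × 0.599 = 6.4692 wool

6.4692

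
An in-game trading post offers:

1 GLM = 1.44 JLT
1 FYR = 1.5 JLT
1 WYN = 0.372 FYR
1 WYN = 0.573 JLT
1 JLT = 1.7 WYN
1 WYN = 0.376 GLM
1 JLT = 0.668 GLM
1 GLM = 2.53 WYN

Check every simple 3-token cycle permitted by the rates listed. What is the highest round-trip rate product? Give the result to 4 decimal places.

WYN→JLT→GLM→WYN: 0.573 × 0.668 × 2.53 = 0.96839
WYN→FYR→JLT→WYN: 0.372 × 1.5 × 1.7 = 0.94860
WYN→GLM→JLT→WYN: 0.376 × 1.44 × 1.7 = 0.92045
Maximum is WYN→JLT→GLM→WYN at 0.9684; no arbitrage — every cycle loses value.

0.9684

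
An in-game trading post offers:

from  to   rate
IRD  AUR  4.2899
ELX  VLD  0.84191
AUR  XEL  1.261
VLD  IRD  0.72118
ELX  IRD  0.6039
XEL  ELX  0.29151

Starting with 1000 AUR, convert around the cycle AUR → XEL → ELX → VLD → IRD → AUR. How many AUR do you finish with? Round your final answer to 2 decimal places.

957.47

1000 AUR × 1.261 = 1261 XEL
1261 XEL × 0.29151 = 367.59411 ELX
367.59411 ELX × 0.84191 = 309.4811571501 VLD
309.4811571501 VLD × 0.72118 = 223.191620913509118 IRD
223.191620913509118 IRD × 4.2899 = 957.4697345568627653082 AUR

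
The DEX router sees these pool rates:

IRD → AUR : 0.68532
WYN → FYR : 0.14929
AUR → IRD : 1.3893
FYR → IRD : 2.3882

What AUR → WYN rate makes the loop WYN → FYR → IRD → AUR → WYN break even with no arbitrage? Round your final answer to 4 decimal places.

Known legs of the cycle: 0.14929 × 2.3882 × 0.68532 = 0.24434013993096
For no arbitrage the full-cycle product must be 1, so the missing rate is 1 / 0.24434013993096 ≈ 4.092655.

4.0927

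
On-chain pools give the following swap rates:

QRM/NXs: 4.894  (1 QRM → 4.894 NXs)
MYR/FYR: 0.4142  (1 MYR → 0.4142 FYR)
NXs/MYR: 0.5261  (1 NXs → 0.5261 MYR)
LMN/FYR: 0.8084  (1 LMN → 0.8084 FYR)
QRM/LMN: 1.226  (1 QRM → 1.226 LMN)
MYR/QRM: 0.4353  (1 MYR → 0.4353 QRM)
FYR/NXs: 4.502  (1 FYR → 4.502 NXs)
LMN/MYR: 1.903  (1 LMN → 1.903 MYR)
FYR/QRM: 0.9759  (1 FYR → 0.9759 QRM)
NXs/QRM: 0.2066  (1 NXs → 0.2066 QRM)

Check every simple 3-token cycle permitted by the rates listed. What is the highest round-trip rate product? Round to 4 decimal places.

1.1208

NXs→MYR→QRM→NXs: 0.5261 × 0.4353 × 4.894 = 1.12078
MYR→QRM→LMN→MYR: 0.4353 × 1.226 × 1.903 = 1.01559
NXs→MYR→FYR→NXs: 0.5261 × 0.4142 × 4.502 = 0.98103
FYR→QRM→LMN→FYR: 0.9759 × 1.226 × 0.8084 = 0.96721
Maximum is NXs→MYR→QRM→NXs at 1.1208; arbitrage exists.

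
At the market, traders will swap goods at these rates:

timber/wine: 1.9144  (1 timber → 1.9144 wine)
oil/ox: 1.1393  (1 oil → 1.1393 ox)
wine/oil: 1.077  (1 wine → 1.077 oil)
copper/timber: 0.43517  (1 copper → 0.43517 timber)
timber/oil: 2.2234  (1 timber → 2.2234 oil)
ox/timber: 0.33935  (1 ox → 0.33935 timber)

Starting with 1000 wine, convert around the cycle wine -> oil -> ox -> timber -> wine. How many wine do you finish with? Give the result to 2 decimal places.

1000 wine × 1.077 = 1077 oil
1077 oil × 1.1393 = 1227.0261 ox
1227.0261 ox × 0.33935 = 416.391307035 timber
416.391307035 timber × 1.9144 = 797.139518187804 wine

797.14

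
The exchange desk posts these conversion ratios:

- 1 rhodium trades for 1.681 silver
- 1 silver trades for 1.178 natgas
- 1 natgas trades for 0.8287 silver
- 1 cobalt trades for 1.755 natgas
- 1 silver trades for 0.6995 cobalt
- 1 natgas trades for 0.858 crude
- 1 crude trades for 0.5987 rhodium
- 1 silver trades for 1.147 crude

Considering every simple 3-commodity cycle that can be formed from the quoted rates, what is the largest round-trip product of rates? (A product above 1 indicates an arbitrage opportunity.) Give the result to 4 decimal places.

1.1544

crude→rhodium→silver→crude: 0.5987 × 1.681 × 1.147 = 1.15436
cobalt→natgas→silver→cobalt: 1.755 × 0.8287 × 0.6995 = 1.01733
Maximum is crude→rhodium→silver→crude at 1.1544; arbitrage exists.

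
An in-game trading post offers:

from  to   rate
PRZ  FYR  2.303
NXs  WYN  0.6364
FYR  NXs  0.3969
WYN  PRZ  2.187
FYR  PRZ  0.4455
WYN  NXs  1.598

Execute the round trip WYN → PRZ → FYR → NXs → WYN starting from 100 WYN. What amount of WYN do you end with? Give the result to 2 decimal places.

127.22

100 WYN × 2.187 = 218.7 PRZ
218.7 PRZ × 2.303 = 503.6661 FYR
503.6661 FYR × 0.3969 = 199.90507509 NXs
199.90507509 NXs × 0.6364 = 127.219589787276 WYN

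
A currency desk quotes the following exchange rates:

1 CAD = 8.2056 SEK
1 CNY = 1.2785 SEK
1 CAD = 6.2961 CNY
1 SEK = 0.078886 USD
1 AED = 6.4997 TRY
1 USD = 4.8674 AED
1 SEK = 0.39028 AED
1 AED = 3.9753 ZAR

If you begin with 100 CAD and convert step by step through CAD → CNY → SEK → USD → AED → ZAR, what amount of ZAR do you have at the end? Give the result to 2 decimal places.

100 CAD × 6.2961 = 629.61 CNY
629.61 CNY × 1.2785 = 804.956385 SEK
804.956385 SEK × 0.078886 = 63.49978938711 USD
63.49978938711 USD × 4.8674 = 309.078874862819214 AED
309.078874862819214 AED × 3.9753 = 1228.6812512421652214142 ZAR

1228.68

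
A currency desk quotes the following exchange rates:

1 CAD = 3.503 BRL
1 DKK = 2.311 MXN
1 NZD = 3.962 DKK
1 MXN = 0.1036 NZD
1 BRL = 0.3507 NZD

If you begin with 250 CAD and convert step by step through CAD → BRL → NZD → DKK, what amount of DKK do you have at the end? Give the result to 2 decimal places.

1216.83

250 CAD × 3.503 = 875.75 BRL
875.75 BRL × 0.3507 = 307.125525 NZD
307.125525 NZD × 3.962 = 1216.83133005 DKK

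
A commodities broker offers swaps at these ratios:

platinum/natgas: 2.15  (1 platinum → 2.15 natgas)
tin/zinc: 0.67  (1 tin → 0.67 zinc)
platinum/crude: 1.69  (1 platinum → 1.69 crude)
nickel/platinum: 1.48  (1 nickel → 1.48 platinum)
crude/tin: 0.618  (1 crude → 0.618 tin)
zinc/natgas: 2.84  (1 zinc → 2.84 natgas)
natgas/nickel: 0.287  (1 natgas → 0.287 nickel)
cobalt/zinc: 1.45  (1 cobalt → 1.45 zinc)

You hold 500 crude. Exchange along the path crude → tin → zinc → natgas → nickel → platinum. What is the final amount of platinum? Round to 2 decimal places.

500 crude × 0.618 = 309 tin
309 tin × 0.67 = 207.03 zinc
207.03 zinc × 2.84 = 587.9652 natgas
587.9652 natgas × 0.287 = 168.7460124 nickel
168.7460124 nickel × 1.48 = 249.744098352 platinum

249.74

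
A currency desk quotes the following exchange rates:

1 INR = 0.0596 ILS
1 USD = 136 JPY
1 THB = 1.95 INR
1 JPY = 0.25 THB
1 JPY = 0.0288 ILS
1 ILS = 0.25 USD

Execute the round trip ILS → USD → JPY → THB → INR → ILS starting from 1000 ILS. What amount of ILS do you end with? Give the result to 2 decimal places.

987.87

1000 ILS × 0.25 = 250 USD
250 USD × 136 = 34000 JPY
34000 JPY × 0.25 = 8500 THB
8500 THB × 1.95 = 16575 INR
16575 INR × 0.0596 = 987.87 ILS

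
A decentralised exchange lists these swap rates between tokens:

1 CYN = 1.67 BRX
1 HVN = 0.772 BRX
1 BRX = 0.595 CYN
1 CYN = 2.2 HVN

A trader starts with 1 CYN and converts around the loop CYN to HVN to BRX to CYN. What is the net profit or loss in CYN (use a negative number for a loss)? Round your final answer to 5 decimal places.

0.01055

1 CYN × 2.2 = 2.2 HVN
2.2 HVN × 0.772 = 1.6984 BRX
1.6984 BRX × 0.595 = 1.010548 CYN
Net change: 1.010548 − 1 = 0.010548 CYN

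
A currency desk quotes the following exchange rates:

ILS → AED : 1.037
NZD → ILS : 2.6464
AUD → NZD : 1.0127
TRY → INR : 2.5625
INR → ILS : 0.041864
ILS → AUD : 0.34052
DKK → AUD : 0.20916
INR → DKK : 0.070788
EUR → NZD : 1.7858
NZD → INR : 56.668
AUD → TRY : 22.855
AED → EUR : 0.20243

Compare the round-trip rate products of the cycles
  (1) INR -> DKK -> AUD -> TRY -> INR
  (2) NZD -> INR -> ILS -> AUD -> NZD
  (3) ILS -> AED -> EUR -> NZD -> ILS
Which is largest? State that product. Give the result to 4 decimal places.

0.9921

(1) 0.070788 × 0.20916 × 22.855 × 2.5625 = 0.86713
(2) 56.668 × 0.041864 × 0.34052 × 1.0127 = 0.81809
(3) 1.037 × 0.20243 × 1.7858 × 2.6464 = 0.99207
Highest is cycle (3) at 0.9921 (≤1, no arbitrage).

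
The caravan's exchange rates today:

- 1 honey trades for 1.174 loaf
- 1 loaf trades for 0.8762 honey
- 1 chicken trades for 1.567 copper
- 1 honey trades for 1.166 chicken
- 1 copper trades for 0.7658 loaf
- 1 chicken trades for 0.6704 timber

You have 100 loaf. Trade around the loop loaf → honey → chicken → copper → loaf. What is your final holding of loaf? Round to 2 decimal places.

100 loaf × 0.8762 = 87.62 honey
87.62 honey × 1.166 = 102.16492 chicken
102.16492 chicken × 1.567 = 160.09242964 copper
160.09242964 copper × 0.7658 = 122.598782618312 loaf

122.60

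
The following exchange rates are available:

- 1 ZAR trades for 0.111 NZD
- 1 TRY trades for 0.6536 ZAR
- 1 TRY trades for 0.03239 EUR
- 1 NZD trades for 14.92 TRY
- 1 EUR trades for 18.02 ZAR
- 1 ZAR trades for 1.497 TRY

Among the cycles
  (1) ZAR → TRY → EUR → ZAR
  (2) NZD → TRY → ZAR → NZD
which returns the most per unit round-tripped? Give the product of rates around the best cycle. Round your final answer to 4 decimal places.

1.0824

(1) 1.497 × 0.03239 × 18.02 = 0.87375
(2) 14.92 × 0.6536 × 0.111 = 1.08244
Highest is cycle (2) at 1.0824 (>1, arbitrage).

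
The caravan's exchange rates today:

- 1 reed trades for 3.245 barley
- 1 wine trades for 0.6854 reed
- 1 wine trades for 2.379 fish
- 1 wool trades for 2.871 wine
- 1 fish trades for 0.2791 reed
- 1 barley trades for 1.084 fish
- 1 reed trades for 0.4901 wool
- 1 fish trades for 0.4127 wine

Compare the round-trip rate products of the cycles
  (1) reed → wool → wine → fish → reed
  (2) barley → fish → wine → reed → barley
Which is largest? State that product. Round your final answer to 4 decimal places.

(1) 0.4901 × 2.871 × 2.379 × 0.2791 = 0.93427
(2) 1.084 × 0.4127 × 0.6854 × 3.245 = 0.99500
Highest is cycle (2) at 0.9950 (≤1, no arbitrage).

0.9950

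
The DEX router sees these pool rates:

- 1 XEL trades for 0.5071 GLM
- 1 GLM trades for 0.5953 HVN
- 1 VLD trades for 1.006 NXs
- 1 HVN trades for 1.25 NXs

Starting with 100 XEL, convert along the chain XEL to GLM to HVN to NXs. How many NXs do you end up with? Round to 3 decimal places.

100 XEL × 0.5071 = 50.71 GLM
50.71 GLM × 0.5953 = 30.187663 HVN
30.187663 HVN × 1.25 = 37.73457875 NXs

37.735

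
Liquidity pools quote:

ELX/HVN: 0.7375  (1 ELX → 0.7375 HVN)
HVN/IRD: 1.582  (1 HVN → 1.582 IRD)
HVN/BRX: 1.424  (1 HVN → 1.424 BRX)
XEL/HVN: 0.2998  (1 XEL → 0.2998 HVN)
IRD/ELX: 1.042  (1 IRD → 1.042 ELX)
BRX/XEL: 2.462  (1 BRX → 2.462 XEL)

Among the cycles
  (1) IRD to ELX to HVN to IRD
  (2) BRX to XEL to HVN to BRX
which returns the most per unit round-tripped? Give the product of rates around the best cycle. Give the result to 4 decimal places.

(1) 1.042 × 0.7375 × 1.582 = 1.21573
(2) 2.462 × 0.2998 × 1.424 = 1.05107
Highest is cycle (1) at 1.2157 (>1, arbitrage).

1.2157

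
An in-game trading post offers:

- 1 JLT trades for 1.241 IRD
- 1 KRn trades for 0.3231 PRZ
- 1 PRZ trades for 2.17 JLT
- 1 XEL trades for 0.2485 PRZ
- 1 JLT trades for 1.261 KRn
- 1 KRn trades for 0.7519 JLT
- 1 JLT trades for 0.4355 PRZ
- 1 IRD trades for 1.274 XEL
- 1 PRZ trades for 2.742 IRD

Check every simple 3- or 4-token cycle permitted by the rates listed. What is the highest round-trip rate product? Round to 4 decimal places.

PRZ→JLT→KRn→PRZ: 2.17 × 1.261 × 0.3231 = 0.88412
PRZ→IRD→XEL→PRZ: 2.742 × 1.274 × 0.2485 = 0.86809
PRZ→JLT→IRD→XEL→PRZ: 2.17 × 1.241 × 1.274 × 0.2485 = 0.85256
Maximum is PRZ→JLT→KRn→PRZ at 0.8841; no arbitrage — every cycle loses value.

0.8841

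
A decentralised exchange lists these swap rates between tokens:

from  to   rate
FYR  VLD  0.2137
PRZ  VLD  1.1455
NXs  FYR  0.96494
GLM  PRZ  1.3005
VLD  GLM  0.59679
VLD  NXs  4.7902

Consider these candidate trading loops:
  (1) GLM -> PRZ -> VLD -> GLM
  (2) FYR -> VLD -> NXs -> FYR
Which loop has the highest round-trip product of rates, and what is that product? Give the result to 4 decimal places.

(1) 1.3005 × 1.1455 × 0.59679 = 0.88905
(2) 0.2137 × 4.7902 × 0.96494 = 0.98778
Highest is cycle (2) at 0.9878 (≤1, no arbitrage).

0.9878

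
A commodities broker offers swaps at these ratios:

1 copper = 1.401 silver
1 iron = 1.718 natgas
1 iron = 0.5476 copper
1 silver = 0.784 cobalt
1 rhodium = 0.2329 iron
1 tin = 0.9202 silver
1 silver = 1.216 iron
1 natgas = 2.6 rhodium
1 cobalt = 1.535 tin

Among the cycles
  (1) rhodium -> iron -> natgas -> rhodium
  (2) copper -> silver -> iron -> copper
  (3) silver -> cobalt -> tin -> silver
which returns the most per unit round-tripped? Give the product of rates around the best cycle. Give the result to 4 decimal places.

1.1074

(1) 0.2329 × 1.718 × 2.6 = 1.04032
(2) 1.401 × 1.216 × 0.5476 = 0.93290
(3) 0.784 × 1.535 × 0.9202 = 1.10741
Highest is cycle (3) at 1.1074 (>1, arbitrage).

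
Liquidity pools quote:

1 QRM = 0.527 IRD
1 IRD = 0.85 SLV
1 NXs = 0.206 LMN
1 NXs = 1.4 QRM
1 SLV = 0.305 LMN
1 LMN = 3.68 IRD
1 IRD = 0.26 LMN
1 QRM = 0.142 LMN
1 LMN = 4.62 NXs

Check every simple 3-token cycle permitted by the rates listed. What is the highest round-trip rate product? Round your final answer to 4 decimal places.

LMN→IRD→SLV→LMN: 3.68 × 0.85 × 0.305 = 0.95404
NXs→QRM→LMN→NXs: 1.4 × 0.142 × 4.62 = 0.91846
Maximum is LMN→IRD→SLV→LMN at 0.9540; no arbitrage — every cycle loses value.

0.9540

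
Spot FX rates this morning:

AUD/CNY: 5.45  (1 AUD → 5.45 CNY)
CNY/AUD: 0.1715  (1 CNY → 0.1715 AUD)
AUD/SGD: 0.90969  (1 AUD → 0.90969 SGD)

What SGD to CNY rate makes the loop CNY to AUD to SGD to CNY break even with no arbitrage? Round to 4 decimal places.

Known legs of the cycle: 0.1715 × 0.90969 = 0.156011835
For no arbitrage the full-cycle product must be 1, so the missing rate is 1 / 0.156011835 ≈ 6.409770.

6.4098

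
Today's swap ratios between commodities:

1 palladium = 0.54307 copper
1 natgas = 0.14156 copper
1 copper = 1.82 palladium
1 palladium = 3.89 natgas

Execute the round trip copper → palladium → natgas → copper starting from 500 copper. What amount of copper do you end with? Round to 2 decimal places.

500 copper × 1.82 = 910 palladium
910 palladium × 3.89 = 3539.9 natgas
3539.9 natgas × 0.14156 = 501.108244 copper

501.11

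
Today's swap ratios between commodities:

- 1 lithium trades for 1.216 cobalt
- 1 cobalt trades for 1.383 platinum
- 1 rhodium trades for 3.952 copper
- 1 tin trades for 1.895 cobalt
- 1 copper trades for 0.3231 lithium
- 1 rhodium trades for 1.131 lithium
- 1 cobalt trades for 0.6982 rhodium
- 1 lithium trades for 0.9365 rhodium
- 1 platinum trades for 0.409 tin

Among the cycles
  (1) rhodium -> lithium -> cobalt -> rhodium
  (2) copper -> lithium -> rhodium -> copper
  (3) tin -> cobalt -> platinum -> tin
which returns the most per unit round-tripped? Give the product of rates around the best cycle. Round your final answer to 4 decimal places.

1.1958

(1) 1.131 × 1.216 × 0.6982 = 0.96023
(2) 0.3231 × 0.9365 × 3.952 = 1.19581
(3) 1.895 × 1.383 × 0.409 = 1.07190
Highest is cycle (2) at 1.1958 (>1, arbitrage).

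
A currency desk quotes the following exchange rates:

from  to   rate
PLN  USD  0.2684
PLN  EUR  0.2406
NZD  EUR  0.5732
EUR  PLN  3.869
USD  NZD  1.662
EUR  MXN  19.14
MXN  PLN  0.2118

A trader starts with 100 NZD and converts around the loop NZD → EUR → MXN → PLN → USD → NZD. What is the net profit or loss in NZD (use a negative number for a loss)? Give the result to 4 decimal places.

100 NZD × 0.5732 = 57.32 EUR
57.32 EUR × 19.14 = 1097.1048 MXN
1097.1048 MXN × 0.2118 = 232.36679664 PLN
232.36679664 PLN × 0.2684 = 62.367248218176 USD
62.367248218176 USD × 1.662 = 103.654366538608512 NZD
Net change: 103.654366538608512 − 100 = 3.654366538608512 NZD

3.6544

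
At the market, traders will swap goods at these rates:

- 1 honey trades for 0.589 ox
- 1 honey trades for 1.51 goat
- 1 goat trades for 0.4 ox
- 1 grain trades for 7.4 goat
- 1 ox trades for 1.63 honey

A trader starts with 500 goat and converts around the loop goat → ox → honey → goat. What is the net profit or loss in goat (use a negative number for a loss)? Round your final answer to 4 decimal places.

500 goat × 0.4 = 200 ox
200 ox × 1.63 = 326 honey
326 honey × 1.51 = 492.26 goat
Net change: 492.26 − 500 = -7.74 goat

-7.7400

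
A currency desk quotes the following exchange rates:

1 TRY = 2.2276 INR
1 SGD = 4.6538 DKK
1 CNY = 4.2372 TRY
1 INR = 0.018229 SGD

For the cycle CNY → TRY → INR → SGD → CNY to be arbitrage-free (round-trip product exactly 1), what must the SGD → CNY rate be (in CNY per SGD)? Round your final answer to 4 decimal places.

Known legs of the cycle: 4.2372 × 2.2276 × 0.018229 = 0.17205964311888
For no arbitrage the full-cycle product must be 1, so the missing rate is 1 / 0.17205964311888 ≈ 5.811938.

5.8119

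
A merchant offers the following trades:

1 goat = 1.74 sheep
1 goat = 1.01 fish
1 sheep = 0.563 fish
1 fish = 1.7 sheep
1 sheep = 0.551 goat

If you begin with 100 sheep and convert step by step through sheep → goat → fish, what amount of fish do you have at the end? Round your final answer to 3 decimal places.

55.651

100 sheep × 0.551 = 55.1 goat
55.1 goat × 1.01 = 55.651 fish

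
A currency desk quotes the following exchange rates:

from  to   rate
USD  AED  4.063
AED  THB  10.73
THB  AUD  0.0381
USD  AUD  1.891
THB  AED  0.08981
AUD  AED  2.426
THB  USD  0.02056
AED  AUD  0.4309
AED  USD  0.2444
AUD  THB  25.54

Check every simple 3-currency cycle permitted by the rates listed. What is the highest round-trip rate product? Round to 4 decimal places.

1.1212

AED→USD→AUD→AED: 0.2444 × 1.891 × 2.426 = 1.12120
THB→USD→AUD→THB: 0.02056 × 1.891 × 25.54 = 0.99297
THB→AUD→AED→THB: 0.0381 × 2.426 × 10.73 = 0.99178
THB→AED→AUD→THB: 0.08981 × 0.4309 × 25.54 = 0.98838
THB→USD→AED→THB: 0.02056 × 4.063 × 10.73 = 0.89633
Maximum is AED→USD→AUD→AED at 1.1212; arbitrage exists.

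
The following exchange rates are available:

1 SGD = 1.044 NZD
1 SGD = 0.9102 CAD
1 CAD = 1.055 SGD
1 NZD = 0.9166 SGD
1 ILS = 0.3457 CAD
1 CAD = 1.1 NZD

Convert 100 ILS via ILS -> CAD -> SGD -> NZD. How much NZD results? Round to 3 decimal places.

100 ILS × 0.3457 = 34.57 CAD
34.57 CAD × 1.055 = 36.47135 SGD
36.47135 SGD × 1.044 = 38.0760894 NZD

38.076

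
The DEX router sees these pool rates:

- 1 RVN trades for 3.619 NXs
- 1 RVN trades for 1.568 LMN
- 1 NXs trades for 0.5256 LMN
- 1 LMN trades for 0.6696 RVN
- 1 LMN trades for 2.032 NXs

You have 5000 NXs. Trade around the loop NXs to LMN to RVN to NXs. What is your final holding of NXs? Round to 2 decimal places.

5000 NXs × 0.5256 = 2628 LMN
2628 LMN × 0.6696 = 1759.7088 RVN
1759.7088 RVN × 3.619 = 6368.3861472 NXs

6368.39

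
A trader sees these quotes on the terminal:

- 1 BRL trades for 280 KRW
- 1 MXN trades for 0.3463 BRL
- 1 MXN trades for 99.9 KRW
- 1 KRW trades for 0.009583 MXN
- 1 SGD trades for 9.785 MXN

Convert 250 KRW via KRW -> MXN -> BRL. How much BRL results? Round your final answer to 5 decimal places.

250 KRW × 0.009583 = 2.39575 MXN
2.39575 MXN × 0.3463 = 0.829648225 BRL

0.82965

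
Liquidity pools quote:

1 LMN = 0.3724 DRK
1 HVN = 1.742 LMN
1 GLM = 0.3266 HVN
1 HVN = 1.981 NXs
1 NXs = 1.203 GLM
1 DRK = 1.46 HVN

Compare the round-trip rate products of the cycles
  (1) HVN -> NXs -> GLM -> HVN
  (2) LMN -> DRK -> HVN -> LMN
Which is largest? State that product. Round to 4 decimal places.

(1) 1.981 × 1.203 × 0.3266 = 0.77833
(2) 0.3724 × 1.46 × 1.742 = 0.94713
Highest is cycle (2) at 0.9471 (≤1, no arbitrage).

0.9471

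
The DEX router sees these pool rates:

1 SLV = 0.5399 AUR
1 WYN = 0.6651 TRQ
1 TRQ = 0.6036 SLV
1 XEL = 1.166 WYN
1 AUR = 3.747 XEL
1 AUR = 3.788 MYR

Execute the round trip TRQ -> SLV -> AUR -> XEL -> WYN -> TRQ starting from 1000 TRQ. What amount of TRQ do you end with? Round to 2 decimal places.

1000 TRQ × 0.6036 = 603.6 SLV
603.6 SLV × 0.5399 = 325.88364 AUR
325.88364 AUR × 3.747 = 1221.08599908 XEL
1221.08599908 XEL × 1.166 = 1423.78627492728 WYN
1423.78627492728 WYN × 0.6651 = 946.960251454133928 TRQ

946.96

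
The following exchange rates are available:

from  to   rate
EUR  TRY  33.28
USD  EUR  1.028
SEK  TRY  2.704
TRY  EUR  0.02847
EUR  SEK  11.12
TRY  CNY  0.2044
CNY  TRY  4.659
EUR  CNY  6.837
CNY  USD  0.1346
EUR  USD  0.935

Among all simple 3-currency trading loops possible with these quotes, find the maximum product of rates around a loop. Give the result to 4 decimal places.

EUR→CNY→USD→EUR: 6.837 × 0.1346 × 1.028 = 0.94603
EUR→CNY→TRY→EUR: 6.837 × 4.659 × 0.02847 = 0.90687
EUR→SEK→TRY→EUR: 11.12 × 2.704 × 0.02847 = 0.85605
Maximum is EUR→CNY→USD→EUR at 0.9460; no arbitrage — every cycle loses value.

0.9460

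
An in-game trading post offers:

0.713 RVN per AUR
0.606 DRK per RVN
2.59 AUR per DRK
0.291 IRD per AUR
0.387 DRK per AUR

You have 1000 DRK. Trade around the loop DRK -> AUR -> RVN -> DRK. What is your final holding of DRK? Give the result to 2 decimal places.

1119.08

1000 DRK × 2.59 = 2590 AUR
2590 AUR × 0.713 = 1846.67 RVN
1846.67 RVN × 0.606 = 1119.08202 DRK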